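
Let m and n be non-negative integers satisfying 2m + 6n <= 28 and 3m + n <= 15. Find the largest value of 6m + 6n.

42

(m,n)=(4,3): 2·4+6·3=26≤28, 3·4+1·3=15≤15, objective 42.
(m,n)=(2,4): 2·2+6·4=28≤28, 3·2+1·4=10≤15, objective 36.
(m,n)=(4,2): 2·4+6·2=20≤28, 3·4+1·2=14≤15, objective 36.
(m,n)=(3,3): 2·3+6·3=24≤28, 3·3+1·3=12≤15, objective 36.
Maximum is 42 at (m,n)=(4,3).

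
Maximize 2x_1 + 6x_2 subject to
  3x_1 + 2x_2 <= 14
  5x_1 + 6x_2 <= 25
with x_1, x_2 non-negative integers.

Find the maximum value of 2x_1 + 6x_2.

Relaxing integrality, the LP optimum is 25.00 at (x_1,x_2) = (0, 4.17), which is not an integer point.
(x_1,x_2)=(0,4): 3·0+2·4=8≤14, 5·0+6·4=24≤25, objective 24.
(x_1,x_2)=(1,3): 3·1+2·3=9≤14, 5·1+6·3=23≤25, objective 20.
(x_1,x_2)=(0,3): 3·0+2·3=6≤14, 5·0+6·3=18≤25, objective 18.
Maximum is 24 at (x_1,x_2)=(0,4).

24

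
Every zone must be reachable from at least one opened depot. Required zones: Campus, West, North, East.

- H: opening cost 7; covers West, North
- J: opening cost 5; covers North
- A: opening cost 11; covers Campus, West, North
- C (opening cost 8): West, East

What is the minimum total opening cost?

19

This is a weighted set-cover instance.
The greedy cost-per-new-zone heuristic would pick H, C, and A for 26, but a cheaper cover exists.
Choose A and C: together they cover Campus, West, North, East — every zone.
Total opening cost: 11 + 8 = 19.
No cover costs less than 19.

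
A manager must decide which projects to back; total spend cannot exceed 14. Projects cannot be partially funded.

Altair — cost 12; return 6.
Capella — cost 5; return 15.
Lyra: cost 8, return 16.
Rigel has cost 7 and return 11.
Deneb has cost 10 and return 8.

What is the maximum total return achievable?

Allowing fractional choices, the relaxed optimum would be about 32.6, but projects are indivisible.
Capella + Rigel: cost 5 + 7 = 12 ≤ 14, return 15 + 11 = 26.
Lyra: cost 8 ≤ 14, return 16.
Capella + Lyra: cost 5 + 8 = 13 ≤ 14, return 15 + 16 = 31.
Best is Capella and Lyra with total return 31.

31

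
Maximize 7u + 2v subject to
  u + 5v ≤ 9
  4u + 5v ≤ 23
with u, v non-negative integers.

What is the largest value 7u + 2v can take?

35

(u,v)=(5,0): 1·5+5·0=5≤9, 4·5+5·0=20≤23, objective 35.
(u,v)=(4,1): 1·4+5·1=9≤9, 4·4+5·1=21≤23, objective 30.
(u,v)=(4,0): 1·4+5·0=4≤9, 4·4+5·0=16≤23, objective 28.
The best lattice point is (5,0), giving 35.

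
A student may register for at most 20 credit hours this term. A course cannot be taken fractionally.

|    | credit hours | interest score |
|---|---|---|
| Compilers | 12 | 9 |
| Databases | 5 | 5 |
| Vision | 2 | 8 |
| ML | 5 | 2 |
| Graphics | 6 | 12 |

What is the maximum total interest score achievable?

Treat it as a binary knapsack problem.
Take Compilers, Vision, and Graphics: credit hours 12 + 2 + 6 = 20 ≤ 20, interest score 9 + 8 + 12 = 29.
No other feasible combination does better.

29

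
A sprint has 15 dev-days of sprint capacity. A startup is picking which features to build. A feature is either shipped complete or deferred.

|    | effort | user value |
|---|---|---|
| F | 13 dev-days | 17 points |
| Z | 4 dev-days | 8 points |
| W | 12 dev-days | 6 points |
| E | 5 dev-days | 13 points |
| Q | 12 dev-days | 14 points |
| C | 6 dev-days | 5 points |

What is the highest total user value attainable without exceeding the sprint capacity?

26

Z + E + C: effort 4 + 5 + 6 = 15 ≤ 15, user value 8 + 13 + 5 = 26.
Z + E: effort 4 + 5 = 9 ≤ 15, user value 8 + 13 = 21.
E + C: effort 5 + 6 = 11 ≤ 15, user value 13 + 5 = 18.
Best is Z, E, and C with total user value 26.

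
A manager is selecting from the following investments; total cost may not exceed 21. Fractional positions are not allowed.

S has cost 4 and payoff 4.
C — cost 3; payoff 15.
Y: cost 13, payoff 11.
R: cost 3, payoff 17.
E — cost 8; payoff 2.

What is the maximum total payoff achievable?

Take C, Y, and R: cost 3 + 13 + 3 = 19 ≤ 21, payoff 15 + 11 + 17 = 43.
No other feasible combination does better.

43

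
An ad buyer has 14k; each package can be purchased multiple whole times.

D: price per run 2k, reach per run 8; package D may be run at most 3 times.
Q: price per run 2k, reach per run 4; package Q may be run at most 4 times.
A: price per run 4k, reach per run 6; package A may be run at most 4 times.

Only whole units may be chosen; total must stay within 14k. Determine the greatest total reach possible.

40

Take 3×D and 4×Q: price 14 ≤ 14, reach 3·8 + 4·4 = 40.
D has the best ratio (8/2) and is taken to its limit of 3; remaining capacity is filled optimally with the others.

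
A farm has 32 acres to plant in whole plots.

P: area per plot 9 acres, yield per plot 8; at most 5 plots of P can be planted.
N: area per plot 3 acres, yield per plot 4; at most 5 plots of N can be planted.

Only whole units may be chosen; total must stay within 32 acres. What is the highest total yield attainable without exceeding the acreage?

32

Take 2×P and 4×N: area 30 ≤ 32, yield 2·8 + 4·4 = 32.
No other integer combination yields more.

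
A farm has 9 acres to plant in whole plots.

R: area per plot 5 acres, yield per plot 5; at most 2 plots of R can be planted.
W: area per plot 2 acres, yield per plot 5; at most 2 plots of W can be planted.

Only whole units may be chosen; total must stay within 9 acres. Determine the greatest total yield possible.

Take 1×R and 2×W: area 9 ≤ 9, yield 1·5 + 2·5 = 15.
W has the best ratio (5/2) and is taken to its limit of 2; remaining capacity is filled optimally with the others.

15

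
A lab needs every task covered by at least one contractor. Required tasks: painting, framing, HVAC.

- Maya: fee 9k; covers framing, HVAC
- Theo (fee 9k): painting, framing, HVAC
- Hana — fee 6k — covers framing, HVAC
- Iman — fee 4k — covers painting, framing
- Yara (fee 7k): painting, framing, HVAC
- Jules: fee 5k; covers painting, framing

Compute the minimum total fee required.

This is a weighted set-cover instance.
The greedy cost-per-new-task heuristic would pick Iman and Hana for 10, but a cheaper cover exists.
Yara alone covers painting, framing, HVAC — every task.
Total fee: 7.
No cover costs less than 7.

7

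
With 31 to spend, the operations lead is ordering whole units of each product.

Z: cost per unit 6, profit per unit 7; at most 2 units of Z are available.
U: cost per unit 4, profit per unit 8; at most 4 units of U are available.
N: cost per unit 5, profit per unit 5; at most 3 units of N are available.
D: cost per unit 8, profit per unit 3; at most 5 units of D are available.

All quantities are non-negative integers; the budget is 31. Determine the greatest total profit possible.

Take 4×U and 3×N: cost 31 ≤ 31, profit 4·8 + 3·5 = 47.
U has the best ratio (8/4) and is taken to its limit of 4; remaining capacity is filled optimally with the others.

47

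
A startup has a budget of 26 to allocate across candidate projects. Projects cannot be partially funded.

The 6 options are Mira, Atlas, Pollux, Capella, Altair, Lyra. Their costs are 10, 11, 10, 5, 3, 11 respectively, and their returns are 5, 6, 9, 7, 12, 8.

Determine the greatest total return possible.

29

This is a 0-1 knapsack instance.
Allowing fractional choices, the relaxed optimum would be about 33.8, but projects are indivisible.
Pollux + Altair + Lyra: cost 10 + 3 + 11 = 24 ≤ 26, return 9 + 12 + 8 = 29.
Capella + Altair + Lyra: cost 5 + 3 + 11 = 19 ≤ 26, return 7 + 12 + 8 = 27.
Pollux + Capella + Altair: cost 10 + 5 + 3 = 18 ≤ 26, return 9 + 7 + 12 = 28.
Best is Pollux, Altair, and Lyra with total return 29.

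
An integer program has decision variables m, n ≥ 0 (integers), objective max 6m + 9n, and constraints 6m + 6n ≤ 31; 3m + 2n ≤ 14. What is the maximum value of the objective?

45

(m,n)=(0,5): 6·0+6·5=30≤31, 3·0+2·5=10≤14, objective 45.
(m,n)=(1,4): 6·1+6·4=30≤31, 3·1+2·4=11≤14, objective 42.
(m,n)=(0,4): 6·0+6·4=24≤31, 3·0+2·4=8≤14, objective 36.
Maximum is 45 at (m,n)=(0,5).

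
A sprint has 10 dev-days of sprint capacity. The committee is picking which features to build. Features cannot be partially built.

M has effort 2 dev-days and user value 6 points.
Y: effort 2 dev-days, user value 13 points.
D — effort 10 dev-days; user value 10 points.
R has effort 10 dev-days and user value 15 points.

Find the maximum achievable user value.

Y: effort 2 ≤ 10, user value 13.
M + Y: effort 2 + 2 = 4 ≤ 10, user value 6 + 13 = 19.
R: effort 10 ≤ 10, user value 15.
Best is M and Y with total user value 19.

19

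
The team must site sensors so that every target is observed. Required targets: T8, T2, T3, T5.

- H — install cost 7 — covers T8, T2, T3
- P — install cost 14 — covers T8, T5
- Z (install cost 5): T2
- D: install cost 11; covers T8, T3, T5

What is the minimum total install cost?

This is an integer covering problem.
The greedy cost-per-new-target heuristic would pick H and D for 18, but a cheaper cover exists.
Choose Z and D: together they cover T8, T2, T3, T5 — every target.
Total install cost: 5 + 11 = 16.
No cover costs less than 16.

16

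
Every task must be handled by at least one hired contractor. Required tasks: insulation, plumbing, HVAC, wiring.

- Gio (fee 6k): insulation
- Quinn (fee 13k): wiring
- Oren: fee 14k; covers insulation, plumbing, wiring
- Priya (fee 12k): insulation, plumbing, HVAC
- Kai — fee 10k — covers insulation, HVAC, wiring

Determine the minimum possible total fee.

Choose Priya and Kai: together they cover insulation, plumbing, HVAC, wiring — every task.
Total fee: 12 + 10 = 22.
No cover costs less than 22.

22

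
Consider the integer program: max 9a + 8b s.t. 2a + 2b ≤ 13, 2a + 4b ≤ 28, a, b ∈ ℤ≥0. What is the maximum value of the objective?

54

Relaxing integrality, the LP optimum is 58.50 at (a,b) = (6.5, 0), which is not an integer point.
(a,b)=(6,0): 2·6+2·0=12≤13, 2·6+4·0=12≤28, objective 54.
(a,b)=(5,1): 2·5+2·1=12≤13, 2·5+4·1=14≤28, objective 53.
(a,b)=(5,0): 2·5+2·0=10≤13, 2·5+4·0=10≤28, objective 45.
The best lattice point is (6,0), giving 54.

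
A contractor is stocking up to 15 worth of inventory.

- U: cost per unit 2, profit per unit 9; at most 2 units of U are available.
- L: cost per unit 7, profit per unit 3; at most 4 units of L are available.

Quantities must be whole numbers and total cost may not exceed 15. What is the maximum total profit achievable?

Take 2×U and 1×L: cost 11 ≤ 15, profit 2·9 + 1·3 = 21.
U has the best ratio (9/2) and is taken to its limit of 2; remaining capacity is filled optimally with the others.

21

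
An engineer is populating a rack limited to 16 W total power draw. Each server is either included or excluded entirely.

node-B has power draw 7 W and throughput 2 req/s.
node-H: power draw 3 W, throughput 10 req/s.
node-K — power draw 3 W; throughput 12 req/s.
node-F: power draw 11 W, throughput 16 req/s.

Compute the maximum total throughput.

28

Allowing fractional choices, the relaxed optimum would be about 36.5, but servers are indivisible.
node-K + node-F: power draw 3 + 11 = 14 ≤ 16, throughput 12 + 16 = 28.
node-H + node-F: power draw 3 + 11 = 14 ≤ 16, throughput 10 + 16 = 26.
Best is node-K and node-F with total throughput 28.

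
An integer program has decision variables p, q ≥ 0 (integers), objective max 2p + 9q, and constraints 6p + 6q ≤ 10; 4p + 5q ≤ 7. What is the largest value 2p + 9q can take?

(p,q)=(0,1) is feasible, giving 9.
(p,q)=(1,0) is feasible, giving 2.
(p,q)=(0,0) is feasible, giving 0.
The best lattice point is (0,1), giving 9.

9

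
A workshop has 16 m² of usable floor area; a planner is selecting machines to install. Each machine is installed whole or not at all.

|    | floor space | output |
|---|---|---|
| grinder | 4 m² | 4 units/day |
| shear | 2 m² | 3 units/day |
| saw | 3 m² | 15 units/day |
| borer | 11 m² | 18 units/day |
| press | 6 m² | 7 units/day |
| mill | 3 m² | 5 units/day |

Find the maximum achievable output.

Allowing fractional choices, the relaxed optimum would be about 36.4, but machines are indivisible.
saw + borer: floor space 3 + 11 = 14 ≤ 16, output 15 + 18 = 33.
grinder + saw + press + mill: floor space 4 + 3 + 6 + 3 = 16 ≤ 16, output 4 + 15 + 7 + 5 = 31.
shear + saw + borer: floor space 2 + 3 + 11 = 16 ≤ 16, output 3 + 15 + 18 = 36.
Best is shear, saw, and borer with total output 36.

36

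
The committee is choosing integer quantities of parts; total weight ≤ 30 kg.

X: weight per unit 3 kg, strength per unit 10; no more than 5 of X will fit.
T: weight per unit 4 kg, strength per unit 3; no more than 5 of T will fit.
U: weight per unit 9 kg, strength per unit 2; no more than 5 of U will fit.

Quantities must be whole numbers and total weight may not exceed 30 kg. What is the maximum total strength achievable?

This is a bounded integer knapsack.
Take 5×X and 3×T: weight 27 ≤ 30, strength 5·10 + 3·3 = 59.
X has the best ratio (10/3) and is taken to its limit of 5; remaining capacity is filled optimally with the others.

59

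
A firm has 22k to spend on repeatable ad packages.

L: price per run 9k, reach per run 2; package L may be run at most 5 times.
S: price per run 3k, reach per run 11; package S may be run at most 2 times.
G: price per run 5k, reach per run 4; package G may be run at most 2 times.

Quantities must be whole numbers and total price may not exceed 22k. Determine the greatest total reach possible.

30

1×L, 2×S, and 1×G: price 20 ≤ 22, reach 1·2 + 2·11 + 1·4 = 28.
2×S and 2×G: price 16 ≤ 22, reach 2·11 + 2·4 = 30.
Best is 30.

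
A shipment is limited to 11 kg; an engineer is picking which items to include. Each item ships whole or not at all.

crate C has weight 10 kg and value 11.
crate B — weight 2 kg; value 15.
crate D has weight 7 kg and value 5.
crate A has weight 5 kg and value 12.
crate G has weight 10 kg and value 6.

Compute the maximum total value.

27

Allowing fractional choices, the relaxed optimum would be about 31.4, but items are indivisible.
crate B + crate D: weight 2 + 7 = 9 ≤ 11, value 15 + 5 = 20.
crate B + crate A: weight 2 + 5 = 7 ≤ 11, value 15 + 12 = 27.
Best is crate B and crate A with total value 27.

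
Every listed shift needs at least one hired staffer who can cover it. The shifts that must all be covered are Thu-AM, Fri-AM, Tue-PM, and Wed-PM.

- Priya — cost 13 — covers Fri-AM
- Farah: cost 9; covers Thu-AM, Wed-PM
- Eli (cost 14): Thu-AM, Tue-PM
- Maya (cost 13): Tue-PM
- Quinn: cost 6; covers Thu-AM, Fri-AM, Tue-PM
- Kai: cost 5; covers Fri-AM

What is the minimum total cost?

Choose Farah and Quinn: together they cover Thu-AM, Fri-AM, Tue-PM, Wed-PM — every shift.
Total cost: 9 + 6 = 15.
No cover costs less than 15.

15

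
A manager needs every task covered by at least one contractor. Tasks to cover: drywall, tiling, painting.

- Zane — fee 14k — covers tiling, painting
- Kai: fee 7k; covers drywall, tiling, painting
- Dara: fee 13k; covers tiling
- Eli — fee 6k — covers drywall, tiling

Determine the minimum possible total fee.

This is an integer covering problem.
Kai alone covers drywall, tiling, painting — every task.
Total fee: 7.
No cover costs less than 7.

7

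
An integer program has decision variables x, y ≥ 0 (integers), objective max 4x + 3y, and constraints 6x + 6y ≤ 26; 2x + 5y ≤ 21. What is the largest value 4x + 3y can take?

The continuous relaxation peaks at (4.33, 0) with value 17.33; rounding to a feasible lattice point costs some objective.
(x,y)=(4,0): 6·4+6·0=24≤26, 2·4+5·0=8≤21, objective 16.
(x,y)=(3,1): 6·3+6·1=24≤26, 2·3+5·1=11≤21, objective 15.
No feasible integer point exceeds 16.

16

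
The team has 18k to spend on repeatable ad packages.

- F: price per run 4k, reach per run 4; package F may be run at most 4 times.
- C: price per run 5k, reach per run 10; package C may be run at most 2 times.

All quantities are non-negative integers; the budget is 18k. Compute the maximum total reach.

Take 2×F and 2×C: price 18 ≤ 18, reach 2·4 + 2·10 = 28.
C has the best ratio (10/5) and is taken to its limit of 2; remaining capacity is filled optimally with the others.

28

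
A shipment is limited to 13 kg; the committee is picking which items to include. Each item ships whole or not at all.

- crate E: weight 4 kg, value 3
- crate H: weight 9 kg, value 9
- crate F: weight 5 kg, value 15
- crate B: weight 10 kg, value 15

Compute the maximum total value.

18

Allowing fractional choices, the relaxed optimum would be about 27.0, but items are indivisible.
crate F: weight 5 ≤ 13, value 15.
crate B: weight 10 ≤ 13, value 15.
crate E + crate F: weight 4 + 5 = 9 ≤ 13, value 3 + 15 = 18.
Best is crate E and crate F with total value 18.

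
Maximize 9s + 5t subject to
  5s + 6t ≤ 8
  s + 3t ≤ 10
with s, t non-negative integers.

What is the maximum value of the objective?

9

(s,t)=(1,0): 5·1+6·0=5≤8, 1·1+3·0=1≤10, objective 9.
(s,t)=(0,1): 5·0+6·1=6≤8, 1·0+3·1=3≤10, objective 5.
No feasible integer point exceeds 9.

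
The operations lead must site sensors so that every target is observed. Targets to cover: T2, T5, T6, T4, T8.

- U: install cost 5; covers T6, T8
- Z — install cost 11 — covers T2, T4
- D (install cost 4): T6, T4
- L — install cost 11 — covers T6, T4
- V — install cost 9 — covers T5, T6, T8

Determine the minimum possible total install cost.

The greedy cost-per-new-target heuristic would pick D, V, and Z for 24, but a cheaper cover exists.
Choose Z and V: together they cover T2, T5, T6, T4, T8 — every target.
Total install cost: 11 + 9 = 20.
No cover costs less than 20.

20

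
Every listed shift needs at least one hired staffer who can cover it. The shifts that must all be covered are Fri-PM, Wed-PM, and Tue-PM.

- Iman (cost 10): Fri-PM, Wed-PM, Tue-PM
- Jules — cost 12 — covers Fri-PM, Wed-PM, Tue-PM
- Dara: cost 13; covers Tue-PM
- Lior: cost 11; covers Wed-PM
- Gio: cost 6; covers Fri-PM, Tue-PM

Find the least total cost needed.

The greedy cost-per-new-shift heuristic would pick Gio and Iman for 16, but a cheaper cover exists.
Iman alone covers Fri-PM, Wed-PM, Tue-PM — every shift.
Total cost: 10.
No cover costs less than 10.

10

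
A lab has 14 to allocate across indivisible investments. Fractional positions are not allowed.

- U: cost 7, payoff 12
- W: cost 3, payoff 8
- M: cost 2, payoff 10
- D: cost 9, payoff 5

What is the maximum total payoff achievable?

Allowing fractional choices, the relaxed optimum would be about 31.1, but investments are indivisible.
U + W + M: cost 7 + 3 + 2 = 12 ≤ 14, payoff 12 + 8 + 10 = 30.
W + M + D: cost 3 + 2 + 9 = 14 ≤ 14, payoff 8 + 10 + 5 = 23.
Best is U, W, and M with total payoff 30.

30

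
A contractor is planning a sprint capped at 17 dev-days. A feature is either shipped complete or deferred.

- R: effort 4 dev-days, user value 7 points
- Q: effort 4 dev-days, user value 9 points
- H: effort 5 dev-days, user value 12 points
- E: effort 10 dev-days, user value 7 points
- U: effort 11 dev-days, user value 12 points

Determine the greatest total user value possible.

28

R + Q + H: effort 4 + 4 + 5 = 13 ≤ 17, user value 7 + 9 + 12 = 28.
H + U: effort 5 + 11 = 16 ≤ 17, user value 12 + 12 = 24.
Best is R, Q, and H with total user value 28.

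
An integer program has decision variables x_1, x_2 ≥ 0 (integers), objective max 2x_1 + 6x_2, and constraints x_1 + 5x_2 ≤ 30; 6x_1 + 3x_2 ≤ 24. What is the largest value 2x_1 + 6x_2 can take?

(x_1,x_2)=(0,6) is feasible, giving 36.
(x_1,x_2)=(1,5) is feasible, giving 32.
(x_1,x_2)=(0,5) is feasible, giving 30.
(x_1,x_2)=(2,4) is feasible, giving 28.
The best lattice point is (0,6), giving 36.

36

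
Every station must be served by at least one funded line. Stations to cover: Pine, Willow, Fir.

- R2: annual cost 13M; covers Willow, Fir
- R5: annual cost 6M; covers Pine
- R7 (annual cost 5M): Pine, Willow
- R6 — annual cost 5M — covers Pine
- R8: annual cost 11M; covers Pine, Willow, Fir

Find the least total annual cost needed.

The greedy cost-per-new-station heuristic would pick R7 and R8 for 16, but a cheaper cover exists.
R8 alone covers Pine, Willow, Fir — every station.
Total annual cost: 11.
No cover costs less than 11.

11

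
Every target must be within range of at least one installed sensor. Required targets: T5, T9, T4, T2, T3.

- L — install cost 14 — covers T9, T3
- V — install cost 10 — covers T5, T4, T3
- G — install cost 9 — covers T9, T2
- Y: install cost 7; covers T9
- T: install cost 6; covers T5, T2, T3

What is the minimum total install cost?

Choose V and G: together they cover T5, T9, T4, T2, T3 — every target.
Total install cost: 10 + 9 = 19.

19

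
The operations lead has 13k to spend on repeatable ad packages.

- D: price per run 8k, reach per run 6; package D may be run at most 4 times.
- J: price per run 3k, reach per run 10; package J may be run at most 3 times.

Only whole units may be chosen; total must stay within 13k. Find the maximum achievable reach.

3×J: price 9 ≤ 13, reach 3·10 = 30.
2×J: price 6 ≤ 13, reach 2·10 = 20.
Best is 30.

30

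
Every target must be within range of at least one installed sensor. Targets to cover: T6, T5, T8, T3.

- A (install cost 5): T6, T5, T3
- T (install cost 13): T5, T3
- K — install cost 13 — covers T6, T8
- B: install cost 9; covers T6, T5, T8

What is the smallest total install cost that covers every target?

Choose A and B: together they cover T6, T5, T8, T3 — every target.
Total install cost: 5 + 9 = 14.
No cover costs less than 14.

14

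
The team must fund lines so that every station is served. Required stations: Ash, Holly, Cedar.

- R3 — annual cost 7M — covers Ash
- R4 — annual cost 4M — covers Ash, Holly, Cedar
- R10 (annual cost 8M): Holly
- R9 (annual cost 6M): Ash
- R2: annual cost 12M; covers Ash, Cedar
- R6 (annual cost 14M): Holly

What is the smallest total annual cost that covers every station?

4

R4 alone covers Ash, Holly, Cedar — every station.
Total annual cost: 4.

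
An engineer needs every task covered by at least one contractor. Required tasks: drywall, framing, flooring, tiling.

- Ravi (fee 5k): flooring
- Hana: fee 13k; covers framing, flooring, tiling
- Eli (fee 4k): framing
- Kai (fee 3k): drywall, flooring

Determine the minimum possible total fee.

Choose Hana and Kai: together they cover drywall, framing, flooring, tiling — every task.
Total fee: 13 + 3 = 16.

16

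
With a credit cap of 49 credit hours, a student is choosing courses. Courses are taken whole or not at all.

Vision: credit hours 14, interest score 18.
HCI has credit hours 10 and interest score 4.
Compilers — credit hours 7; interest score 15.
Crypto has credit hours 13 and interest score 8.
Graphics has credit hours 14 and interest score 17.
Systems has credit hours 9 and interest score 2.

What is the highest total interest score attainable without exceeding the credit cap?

Take Vision, Compilers, Crypto, and Graphics: credit hours 14 + 7 + 13 + 14 = 48 ≤ 49, interest score 18 + 15 + 8 + 17 = 58.
No other feasible combination does better.

58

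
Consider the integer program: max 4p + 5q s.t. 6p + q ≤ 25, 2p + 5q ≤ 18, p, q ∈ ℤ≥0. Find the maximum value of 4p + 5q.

The continuous relaxation peaks at (3.82, 2.07) with value 25.64; rounding to a feasible lattice point costs some objective.
(p,q)=(3,2): 6·3+1·2=20≤25, 2·3+5·2=16≤18, objective 22.
(p,q)=(4,1): 6·4+1·1=25≤25, 2·4+5·1=13≤18, objective 21.
(p,q)=(2,2): 6·2+1·2=14≤25, 2·2+5·2=14≤18, objective 18.
The best lattice point is (3,2), giving 22.

22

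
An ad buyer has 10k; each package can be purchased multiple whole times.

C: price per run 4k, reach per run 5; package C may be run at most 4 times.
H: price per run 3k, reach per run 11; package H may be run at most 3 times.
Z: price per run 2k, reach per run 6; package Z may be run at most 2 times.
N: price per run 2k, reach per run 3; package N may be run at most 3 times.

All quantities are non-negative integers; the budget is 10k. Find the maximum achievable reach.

34

H has the best ratio (11/3); taking only H gives at most 3×11 = 33 (stopped by the price limit).
Mixing does better — 2×H and 2×Z: price 10 ≤ 10, reach 2·11 + 2·6 = 34.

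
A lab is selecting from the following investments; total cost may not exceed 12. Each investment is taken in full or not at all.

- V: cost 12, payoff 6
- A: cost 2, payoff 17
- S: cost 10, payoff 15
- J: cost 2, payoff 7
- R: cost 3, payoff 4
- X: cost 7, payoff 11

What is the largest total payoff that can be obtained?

This is an integer program with binary decision variables.
Allowing fractional choices, the relaxed optimum would be about 36.5, but investments are indivisible.
A + S: cost 2 + 10 = 12 ≤ 12, payoff 17 + 15 = 32.
A + J + X: cost 2 + 2 + 7 = 11 ≤ 12, payoff 17 + 7 + 11 = 35.
A + R + X: cost 2 + 3 + 7 = 12 ≤ 12, payoff 17 + 4 + 11 = 32.
Best is A, J, and X with total payoff 35.

35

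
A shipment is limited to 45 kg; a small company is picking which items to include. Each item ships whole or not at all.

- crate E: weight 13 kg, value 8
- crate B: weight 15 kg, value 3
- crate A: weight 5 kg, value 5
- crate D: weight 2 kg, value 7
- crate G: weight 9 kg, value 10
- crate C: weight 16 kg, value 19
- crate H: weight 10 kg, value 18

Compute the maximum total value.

59

Allowing fractional choices, the relaxed optimum would be about 60.8, but items are indivisible.
crate D + crate G + crate C + crate H: weight 2 + 9 + 16 + 10 = 37 ≤ 45, value 7 + 10 + 19 + 18 = 54.
crate A + crate G + crate C + crate H: weight 5 + 9 + 16 + 10 = 40 ≤ 45, value 5 + 10 + 19 + 18 = 52.
crate A + crate D + crate G + crate C + crate H: weight 5 + 2 + 9 + 16 + 10 = 42 ≤ 45, value 5 + 7 + 10 + 19 + 18 = 59.
Best is crate A, crate D, crate G, crate C, and crate H with total value 59.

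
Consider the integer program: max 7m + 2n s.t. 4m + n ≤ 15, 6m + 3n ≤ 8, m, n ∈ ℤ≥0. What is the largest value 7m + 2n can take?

7

(m,n)=(1,0): 4·1+1·0=4≤15, 6·1+3·0=6≤8, objective 7.
(m,n)=(0,1): 4·0+1·1=1≤15, 6·0+3·1=3≤8, objective 2.
(m,n)=(0,0): 4·0+1·0=0≤15, 6·0+3·0=0≤8, objective 0.
The best lattice point is (1,0), giving 7.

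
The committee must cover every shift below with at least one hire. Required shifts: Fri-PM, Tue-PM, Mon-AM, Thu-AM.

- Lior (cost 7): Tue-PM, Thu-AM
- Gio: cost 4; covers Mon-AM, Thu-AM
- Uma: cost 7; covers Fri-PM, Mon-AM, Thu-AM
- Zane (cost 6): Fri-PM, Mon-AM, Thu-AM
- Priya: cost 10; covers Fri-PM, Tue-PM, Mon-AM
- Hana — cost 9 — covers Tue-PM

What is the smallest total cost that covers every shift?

This is an integer covering problem.
The greedy cost-per-new-shift heuristic would pick Gio and Priya for 14, but a cheaper cover exists.
Choose Lior and Zane: together they cover Fri-PM, Tue-PM, Mon-AM, Thu-AM — every shift.
Total cost: 7 + 6 = 13.
No cover costs less than 13.

13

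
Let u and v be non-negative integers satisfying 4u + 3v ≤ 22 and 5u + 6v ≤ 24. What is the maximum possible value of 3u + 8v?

(u,v)=(0,4): 4·0+3·4=12≤22, 5·0+6·4=24≤24, objective 32.
(u,v)=(1,3): 4·1+3·3=13≤22, 5·1+6·3=23≤24, objective 27.
No feasible integer point exceeds 32.

32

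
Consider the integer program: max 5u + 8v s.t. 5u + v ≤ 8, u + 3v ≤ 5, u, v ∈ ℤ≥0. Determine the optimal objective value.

(u,v)=(1,1): 5·1+1·1=6≤8, 1·1+3·1=4≤5, objective 13.
(u,v)=(0,1): 5·0+1·1=1≤8, 1·0+3·1=3≤5, objective 8.
(u,v)=(1,0): 5·1+1·0=5≤8, 1·1+3·0=1≤5, objective 5.
Maximum is 13 at (u,v)=(1,1).

13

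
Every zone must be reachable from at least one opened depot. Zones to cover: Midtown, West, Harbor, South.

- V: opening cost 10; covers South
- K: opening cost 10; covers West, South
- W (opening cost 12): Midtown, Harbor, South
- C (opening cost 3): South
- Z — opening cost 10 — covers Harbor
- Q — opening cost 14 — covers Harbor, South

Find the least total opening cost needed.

This is a weighted set-cover instance.
The greedy cost-per-new-zone heuristic would pick C, W, and K for 25, but a cheaper cover exists.
Choose K and W: together they cover Midtown, West, Harbor, South — every zone.
Total opening cost: 10 + 12 = 22.
No cover costs less than 22.

22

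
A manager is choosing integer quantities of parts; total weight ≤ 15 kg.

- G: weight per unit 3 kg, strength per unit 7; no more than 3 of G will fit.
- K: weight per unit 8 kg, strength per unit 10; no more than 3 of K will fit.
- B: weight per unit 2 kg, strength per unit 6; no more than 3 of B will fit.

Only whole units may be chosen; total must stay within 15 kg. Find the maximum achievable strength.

39

Take 3×G and 3×B: weight 15 ≤ 15, strength 3·7 + 3·6 = 39.
B has the best ratio (6/2) and is taken to its limit of 3; remaining capacity is filled optimally with the others.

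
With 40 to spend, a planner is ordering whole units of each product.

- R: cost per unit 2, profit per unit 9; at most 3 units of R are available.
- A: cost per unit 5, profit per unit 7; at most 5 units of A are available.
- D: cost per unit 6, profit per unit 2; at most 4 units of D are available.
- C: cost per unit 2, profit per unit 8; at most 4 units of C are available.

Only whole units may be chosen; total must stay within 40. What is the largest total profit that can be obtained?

94

3×R, 5×A, and 4×C: cost 39 ≤ 40, profit 3·9 + 5·7 + 4·8 = 94.
3×R, 4×A, 1×D, and 4×C: cost 40 ≤ 40, profit 3·9 + 4·7 + 1·2 + 4·8 = 89.
Best is 94.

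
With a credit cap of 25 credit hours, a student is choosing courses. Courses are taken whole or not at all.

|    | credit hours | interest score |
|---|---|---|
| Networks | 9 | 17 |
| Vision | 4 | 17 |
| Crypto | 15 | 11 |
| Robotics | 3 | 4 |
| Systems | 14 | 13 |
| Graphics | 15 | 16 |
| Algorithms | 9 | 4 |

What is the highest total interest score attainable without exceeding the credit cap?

Take Networks, Vision, Robotics, and Algorithms: credit hours 9 + 4 + 3 + 9 = 25 ≤ 25, interest score 17 + 17 + 4 + 4 = 42.
No other feasible combination does better.

42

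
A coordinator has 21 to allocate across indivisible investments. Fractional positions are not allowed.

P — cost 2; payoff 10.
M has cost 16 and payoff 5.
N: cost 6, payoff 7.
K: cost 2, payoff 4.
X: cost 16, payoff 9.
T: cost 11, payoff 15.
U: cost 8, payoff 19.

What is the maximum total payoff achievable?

44

Take P, T, and U: cost 2 + 11 + 8 = 21 ≤ 21, payoff 10 + 15 + 19 = 44.
No other feasible combination does better.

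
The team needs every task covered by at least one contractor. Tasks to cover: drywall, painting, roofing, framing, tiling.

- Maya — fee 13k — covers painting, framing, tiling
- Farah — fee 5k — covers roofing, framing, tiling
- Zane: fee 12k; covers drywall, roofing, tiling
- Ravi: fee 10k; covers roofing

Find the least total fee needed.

25

The greedy cost-per-new-task heuristic would pick Farah, Zane, and Maya for 30, but a cheaper cover exists.
Choose Maya and Zane: together they cover drywall, painting, roofing, framing, tiling — every task.
Total fee: 13 + 12 = 25.
No cover costs less than 25.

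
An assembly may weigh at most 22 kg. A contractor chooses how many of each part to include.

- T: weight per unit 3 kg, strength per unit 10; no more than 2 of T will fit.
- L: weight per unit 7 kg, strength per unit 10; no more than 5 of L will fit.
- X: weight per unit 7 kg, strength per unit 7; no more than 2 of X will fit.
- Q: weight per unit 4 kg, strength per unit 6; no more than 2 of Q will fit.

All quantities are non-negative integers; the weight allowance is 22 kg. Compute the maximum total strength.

T has the best ratio (10/3); taking only T gives at most 2×10 = 20 (stopped by the supply cap of 2).
Mixing does better — 2×T, 1×L, and 2×Q: weight 21 ≤ 22, strength 2·10 + 1·10 + 2·6 = 42.

42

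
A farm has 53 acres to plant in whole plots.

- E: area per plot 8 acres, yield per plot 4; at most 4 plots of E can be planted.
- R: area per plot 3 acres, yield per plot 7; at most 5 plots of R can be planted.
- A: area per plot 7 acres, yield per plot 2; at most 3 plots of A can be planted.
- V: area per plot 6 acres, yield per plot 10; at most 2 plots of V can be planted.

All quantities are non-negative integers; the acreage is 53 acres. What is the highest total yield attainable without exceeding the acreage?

Take 3×E, 5×R, and 2×V: area 51 ≤ 53, yield 3·4 + 5·7 + 2·10 = 67.
R has the best ratio (7/3) and is taken to its limit of 5; remaining capacity is filled optimally with the others.

67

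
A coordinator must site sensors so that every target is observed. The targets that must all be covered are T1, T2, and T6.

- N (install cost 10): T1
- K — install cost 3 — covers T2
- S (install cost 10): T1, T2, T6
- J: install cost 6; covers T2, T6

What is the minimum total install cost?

10

The greedy cost-per-new-target heuristic would pick K and S for 13, but a cheaper cover exists.
S alone covers T1, T2, T6 — every target.
Total install cost: 10.
No cover costs less than 10.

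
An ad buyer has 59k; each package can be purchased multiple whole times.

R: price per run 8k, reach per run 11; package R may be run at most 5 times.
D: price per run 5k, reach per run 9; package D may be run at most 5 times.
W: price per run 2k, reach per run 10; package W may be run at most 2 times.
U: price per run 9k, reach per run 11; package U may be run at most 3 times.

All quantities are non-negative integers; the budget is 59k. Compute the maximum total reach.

Take 5×R, 3×D, and 2×W: price 59 ≤ 59, reach 5·11 + 3·9 + 2·10 = 102.
W has the best ratio (10/2) and is taken to its limit of 2; remaining capacity is filled optimally with the others.

102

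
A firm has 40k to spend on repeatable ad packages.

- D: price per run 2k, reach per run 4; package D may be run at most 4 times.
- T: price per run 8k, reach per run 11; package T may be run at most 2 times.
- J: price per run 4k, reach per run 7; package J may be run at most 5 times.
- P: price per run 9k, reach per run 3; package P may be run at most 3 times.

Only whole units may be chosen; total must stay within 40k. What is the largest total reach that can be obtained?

Take 4×D, 2×T, and 4×J: price 40 ≤ 40, reach 4·4 + 2·11 + 4·7 = 66.
D has the best ratio (4/2) and is taken to its limit of 4; remaining capacity is filled optimally with the others.

66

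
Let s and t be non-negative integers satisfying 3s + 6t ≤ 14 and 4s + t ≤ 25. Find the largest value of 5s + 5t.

20

(s,t)=(4,0) is feasible, giving 20.
(s,t)=(3,0) is feasible, giving 15.
No feasible integer point exceeds 20.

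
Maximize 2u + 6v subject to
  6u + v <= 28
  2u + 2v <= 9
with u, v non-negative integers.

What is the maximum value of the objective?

The continuous relaxation peaks at (0, 4.5) with value 27.00; rounding to a feasible lattice point costs some objective.
(u,v)=(0,4): 6·0+1·4=4≤28, 2·0+2·4=8≤9, objective 24.
(u,v)=(1,3): 6·1+1·3=9≤28, 2·1+2·3=8≤9, objective 20.
(u,v)=(0,3): 6·0+1·3=3≤28, 2·0+2·3=6≤9, objective 18.
No feasible integer point exceeds 24.

24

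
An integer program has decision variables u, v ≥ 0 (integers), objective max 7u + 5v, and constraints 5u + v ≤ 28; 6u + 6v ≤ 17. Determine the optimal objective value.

(u,v)=(2,0) is feasible, giving 14.
(u,v)=(1,1) is feasible, giving 12.
(u,v)=(1,0) is feasible, giving 7.
The best lattice point is (2,0), giving 14.

14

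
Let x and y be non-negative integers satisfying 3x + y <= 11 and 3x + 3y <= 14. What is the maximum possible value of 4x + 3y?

The continuous relaxation peaks at (3.17, 1.5) with value 17.17; rounding to a feasible lattice point costs some objective.
(x,y)=(3,1) is feasible, giving 15.
(x,y)=(2,2) is feasible, giving 14.
(x,y)=(3,0) is feasible, giving 12.
No feasible integer point exceeds 15.

15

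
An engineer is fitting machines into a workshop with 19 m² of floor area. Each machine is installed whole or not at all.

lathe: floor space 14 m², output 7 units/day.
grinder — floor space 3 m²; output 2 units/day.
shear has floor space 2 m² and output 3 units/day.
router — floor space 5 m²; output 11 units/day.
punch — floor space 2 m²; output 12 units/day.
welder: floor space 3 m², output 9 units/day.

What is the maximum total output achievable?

37

Allowing fractional choices, the relaxed optimum would be about 39.0, but machines are indivisible.
shear + router + punch + welder: floor space 2 + 5 + 2 + 3 = 12 ≤ 19, output 3 + 11 + 12 + 9 = 35.
grinder + router + punch + welder: floor space 3 + 5 + 2 + 3 = 13 ≤ 19, output 2 + 11 + 12 + 9 = 34.
grinder + shear + router + punch + welder: floor space 3 + 2 + 5 + 2 + 3 = 15 ≤ 19, output 2 + 3 + 11 + 12 + 9 = 37.
Best is grinder, shear, router, punch, and welder with total output 37.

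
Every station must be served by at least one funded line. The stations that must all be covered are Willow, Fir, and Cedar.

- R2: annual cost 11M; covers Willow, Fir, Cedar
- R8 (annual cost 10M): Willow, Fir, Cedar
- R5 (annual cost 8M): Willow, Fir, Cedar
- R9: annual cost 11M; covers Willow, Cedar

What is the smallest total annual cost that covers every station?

This is a weighted set-cover instance.
R5 alone covers Willow, Fir, Cedar — every station.
Total annual cost: 8.
No cover costs less than 8.

8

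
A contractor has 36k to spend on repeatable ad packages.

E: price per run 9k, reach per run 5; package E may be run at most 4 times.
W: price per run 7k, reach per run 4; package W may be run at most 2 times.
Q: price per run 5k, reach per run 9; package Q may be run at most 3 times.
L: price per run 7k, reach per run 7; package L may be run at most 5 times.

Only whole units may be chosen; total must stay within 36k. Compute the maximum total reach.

1×W, 3×Q, and 2×L: price 36 ≤ 36, reach 1·4 + 3·9 + 2·7 = 45.
3×Q and 3×L: price 36 ≤ 36, reach 3·9 + 3·7 = 48.
Best is 48.

48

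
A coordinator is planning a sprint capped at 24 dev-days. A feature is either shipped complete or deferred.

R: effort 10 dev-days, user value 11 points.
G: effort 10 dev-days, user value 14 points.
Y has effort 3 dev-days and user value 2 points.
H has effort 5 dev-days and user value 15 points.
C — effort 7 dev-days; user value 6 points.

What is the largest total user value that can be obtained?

R + H + C: effort 10 + 5 + 7 = 22 ≤ 24, user value 11 + 15 + 6 = 32.
G + H + C: effort 10 + 5 + 7 = 22 ≤ 24, user value 14 + 15 + 6 = 35.
G + Y + H: effort 10 + 3 + 5 = 18 ≤ 24, user value 14 + 2 + 15 = 31.
Best is G, H, and C with total user value 35.

35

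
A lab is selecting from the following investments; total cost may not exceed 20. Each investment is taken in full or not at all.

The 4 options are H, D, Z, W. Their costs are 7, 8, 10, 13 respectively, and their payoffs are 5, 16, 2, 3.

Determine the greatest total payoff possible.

D: cost 8 ≤ 20, payoff 16.
H + D: cost 7 + 8 = 15 ≤ 20, payoff 5 + 16 = 21.
D + Z: cost 8 + 10 = 18 ≤ 20, payoff 16 + 2 = 18.
Best is H and D with total payoff 21.

21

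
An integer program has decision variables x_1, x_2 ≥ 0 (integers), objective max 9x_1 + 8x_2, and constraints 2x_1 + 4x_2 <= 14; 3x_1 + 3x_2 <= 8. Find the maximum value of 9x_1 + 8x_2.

18

Relaxing integrality, the LP optimum is 24.00 at (x_1,x_2) = (2.67, 0), which is not an integer point.
(x_1,x_2)=(2,0): 2·2+4·0=4≤14, 3·2+3·0=6≤8, objective 18.
(x_1,x_2)=(1,1): 2·1+4·1=6≤14, 3·1+3·1=6≤8, objective 17.
(x_1,x_2)=(1,0): 2·1+4·0=2≤14, 3·1+3·0=3≤8, objective 9.
The best lattice point is (2,0), giving 18.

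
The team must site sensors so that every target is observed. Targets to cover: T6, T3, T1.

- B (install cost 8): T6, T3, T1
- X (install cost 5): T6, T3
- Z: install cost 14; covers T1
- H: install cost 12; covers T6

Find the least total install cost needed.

8

The greedy cost-per-new-target heuristic would pick X and B for 13, but a cheaper cover exists.
B alone covers T6, T3, T1 — every target.
Total install cost: 8.
No cover costs less than 8.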